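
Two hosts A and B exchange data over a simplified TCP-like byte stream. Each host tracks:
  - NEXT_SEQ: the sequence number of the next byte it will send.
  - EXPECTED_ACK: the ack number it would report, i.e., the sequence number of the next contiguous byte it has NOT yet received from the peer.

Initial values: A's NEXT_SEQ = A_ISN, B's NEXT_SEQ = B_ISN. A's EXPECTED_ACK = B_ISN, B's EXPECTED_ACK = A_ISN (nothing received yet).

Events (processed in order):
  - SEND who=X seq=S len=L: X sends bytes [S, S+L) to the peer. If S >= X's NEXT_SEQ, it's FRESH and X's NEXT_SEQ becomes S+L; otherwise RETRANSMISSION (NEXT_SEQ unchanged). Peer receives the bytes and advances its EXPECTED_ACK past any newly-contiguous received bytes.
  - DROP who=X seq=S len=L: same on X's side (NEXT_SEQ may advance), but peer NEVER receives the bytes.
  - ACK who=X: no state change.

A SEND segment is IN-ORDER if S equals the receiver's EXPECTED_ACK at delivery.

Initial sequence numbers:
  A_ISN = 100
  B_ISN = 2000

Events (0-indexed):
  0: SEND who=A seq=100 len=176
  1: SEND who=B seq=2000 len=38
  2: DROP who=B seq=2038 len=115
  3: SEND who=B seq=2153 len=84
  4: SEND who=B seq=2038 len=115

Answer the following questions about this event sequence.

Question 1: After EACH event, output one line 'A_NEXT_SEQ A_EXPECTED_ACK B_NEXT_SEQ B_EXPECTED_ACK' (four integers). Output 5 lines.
276 2000 2000 276
276 2038 2038 276
276 2038 2153 276
276 2038 2237 276
276 2237 2237 276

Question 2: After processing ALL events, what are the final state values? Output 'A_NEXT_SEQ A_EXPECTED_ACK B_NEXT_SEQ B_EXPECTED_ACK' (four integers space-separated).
After event 0: A_seq=276 A_ack=2000 B_seq=2000 B_ack=276
After event 1: A_seq=276 A_ack=2038 B_seq=2038 B_ack=276
After event 2: A_seq=276 A_ack=2038 B_seq=2153 B_ack=276
After event 3: A_seq=276 A_ack=2038 B_seq=2237 B_ack=276
After event 4: A_seq=276 A_ack=2237 B_seq=2237 B_ack=276

Answer: 276 2237 2237 276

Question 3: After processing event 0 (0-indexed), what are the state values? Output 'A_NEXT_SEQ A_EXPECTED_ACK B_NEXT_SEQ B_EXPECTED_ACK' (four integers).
After event 0: A_seq=276 A_ack=2000 B_seq=2000 B_ack=276

276 2000 2000 276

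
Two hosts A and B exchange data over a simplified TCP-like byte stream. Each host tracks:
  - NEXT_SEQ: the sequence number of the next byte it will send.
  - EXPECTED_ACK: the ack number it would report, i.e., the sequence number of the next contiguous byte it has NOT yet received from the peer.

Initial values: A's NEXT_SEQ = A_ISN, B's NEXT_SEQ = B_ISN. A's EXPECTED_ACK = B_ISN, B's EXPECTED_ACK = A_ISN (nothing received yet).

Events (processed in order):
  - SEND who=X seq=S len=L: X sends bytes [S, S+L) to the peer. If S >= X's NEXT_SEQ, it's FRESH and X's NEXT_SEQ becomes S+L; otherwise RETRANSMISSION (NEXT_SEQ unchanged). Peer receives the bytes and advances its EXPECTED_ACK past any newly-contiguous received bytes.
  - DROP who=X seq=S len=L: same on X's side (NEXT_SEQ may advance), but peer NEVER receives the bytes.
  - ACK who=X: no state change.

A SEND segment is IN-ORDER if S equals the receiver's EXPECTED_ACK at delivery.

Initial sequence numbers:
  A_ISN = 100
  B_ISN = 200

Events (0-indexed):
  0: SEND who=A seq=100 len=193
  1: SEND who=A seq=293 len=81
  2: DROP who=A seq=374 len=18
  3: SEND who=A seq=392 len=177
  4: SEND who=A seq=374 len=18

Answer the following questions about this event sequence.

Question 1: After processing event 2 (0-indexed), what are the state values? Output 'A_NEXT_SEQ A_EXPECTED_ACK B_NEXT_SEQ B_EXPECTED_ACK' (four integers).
After event 0: A_seq=293 A_ack=200 B_seq=200 B_ack=293
After event 1: A_seq=374 A_ack=200 B_seq=200 B_ack=374
After event 2: A_seq=392 A_ack=200 B_seq=200 B_ack=374

392 200 200 374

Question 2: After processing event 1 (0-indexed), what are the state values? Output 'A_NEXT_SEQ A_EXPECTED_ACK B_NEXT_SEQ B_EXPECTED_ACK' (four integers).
After event 0: A_seq=293 A_ack=200 B_seq=200 B_ack=293
After event 1: A_seq=374 A_ack=200 B_seq=200 B_ack=374

374 200 200 374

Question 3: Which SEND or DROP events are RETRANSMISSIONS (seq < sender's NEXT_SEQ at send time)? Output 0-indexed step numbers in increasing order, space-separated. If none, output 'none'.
Answer: 4

Derivation:
Step 0: SEND seq=100 -> fresh
Step 1: SEND seq=293 -> fresh
Step 2: DROP seq=374 -> fresh
Step 3: SEND seq=392 -> fresh
Step 4: SEND seq=374 -> retransmit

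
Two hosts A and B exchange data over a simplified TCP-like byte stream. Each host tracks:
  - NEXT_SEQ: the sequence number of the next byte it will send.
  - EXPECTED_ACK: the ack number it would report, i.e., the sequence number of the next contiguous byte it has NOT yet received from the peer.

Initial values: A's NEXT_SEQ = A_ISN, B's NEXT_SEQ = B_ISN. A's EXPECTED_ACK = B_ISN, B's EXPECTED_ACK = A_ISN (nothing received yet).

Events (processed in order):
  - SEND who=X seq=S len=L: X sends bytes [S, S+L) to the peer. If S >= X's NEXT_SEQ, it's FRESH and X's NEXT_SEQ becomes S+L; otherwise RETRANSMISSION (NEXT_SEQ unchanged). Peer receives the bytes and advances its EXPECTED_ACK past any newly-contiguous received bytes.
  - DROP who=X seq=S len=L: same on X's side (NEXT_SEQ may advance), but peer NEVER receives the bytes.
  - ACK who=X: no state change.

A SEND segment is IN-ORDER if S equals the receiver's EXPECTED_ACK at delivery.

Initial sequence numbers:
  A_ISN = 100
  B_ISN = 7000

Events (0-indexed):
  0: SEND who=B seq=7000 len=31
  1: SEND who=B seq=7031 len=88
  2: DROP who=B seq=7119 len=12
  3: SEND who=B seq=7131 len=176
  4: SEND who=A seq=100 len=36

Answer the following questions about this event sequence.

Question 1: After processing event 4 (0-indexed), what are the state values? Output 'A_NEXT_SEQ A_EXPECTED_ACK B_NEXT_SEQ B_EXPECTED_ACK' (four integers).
After event 0: A_seq=100 A_ack=7031 B_seq=7031 B_ack=100
After event 1: A_seq=100 A_ack=7119 B_seq=7119 B_ack=100
After event 2: A_seq=100 A_ack=7119 B_seq=7131 B_ack=100
After event 3: A_seq=100 A_ack=7119 B_seq=7307 B_ack=100
After event 4: A_seq=136 A_ack=7119 B_seq=7307 B_ack=136

136 7119 7307 136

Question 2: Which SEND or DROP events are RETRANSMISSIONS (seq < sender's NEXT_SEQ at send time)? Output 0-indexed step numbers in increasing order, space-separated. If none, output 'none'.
Answer: none

Derivation:
Step 0: SEND seq=7000 -> fresh
Step 1: SEND seq=7031 -> fresh
Step 2: DROP seq=7119 -> fresh
Step 3: SEND seq=7131 -> fresh
Step 4: SEND seq=100 -> fresh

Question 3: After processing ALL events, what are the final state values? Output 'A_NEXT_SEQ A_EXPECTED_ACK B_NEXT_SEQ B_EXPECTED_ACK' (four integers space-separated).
Answer: 136 7119 7307 136

Derivation:
After event 0: A_seq=100 A_ack=7031 B_seq=7031 B_ack=100
After event 1: A_seq=100 A_ack=7119 B_seq=7119 B_ack=100
After event 2: A_seq=100 A_ack=7119 B_seq=7131 B_ack=100
After event 3: A_seq=100 A_ack=7119 B_seq=7307 B_ack=100
After event 4: A_seq=136 A_ack=7119 B_seq=7307 B_ack=136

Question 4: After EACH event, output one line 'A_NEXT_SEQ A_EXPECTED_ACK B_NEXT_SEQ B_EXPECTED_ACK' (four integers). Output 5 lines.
100 7031 7031 100
100 7119 7119 100
100 7119 7131 100
100 7119 7307 100
136 7119 7307 136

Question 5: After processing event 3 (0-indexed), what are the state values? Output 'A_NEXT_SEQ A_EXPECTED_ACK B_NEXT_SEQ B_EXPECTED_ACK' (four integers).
After event 0: A_seq=100 A_ack=7031 B_seq=7031 B_ack=100
After event 1: A_seq=100 A_ack=7119 B_seq=7119 B_ack=100
After event 2: A_seq=100 A_ack=7119 B_seq=7131 B_ack=100
After event 3: A_seq=100 A_ack=7119 B_seq=7307 B_ack=100

100 7119 7307 100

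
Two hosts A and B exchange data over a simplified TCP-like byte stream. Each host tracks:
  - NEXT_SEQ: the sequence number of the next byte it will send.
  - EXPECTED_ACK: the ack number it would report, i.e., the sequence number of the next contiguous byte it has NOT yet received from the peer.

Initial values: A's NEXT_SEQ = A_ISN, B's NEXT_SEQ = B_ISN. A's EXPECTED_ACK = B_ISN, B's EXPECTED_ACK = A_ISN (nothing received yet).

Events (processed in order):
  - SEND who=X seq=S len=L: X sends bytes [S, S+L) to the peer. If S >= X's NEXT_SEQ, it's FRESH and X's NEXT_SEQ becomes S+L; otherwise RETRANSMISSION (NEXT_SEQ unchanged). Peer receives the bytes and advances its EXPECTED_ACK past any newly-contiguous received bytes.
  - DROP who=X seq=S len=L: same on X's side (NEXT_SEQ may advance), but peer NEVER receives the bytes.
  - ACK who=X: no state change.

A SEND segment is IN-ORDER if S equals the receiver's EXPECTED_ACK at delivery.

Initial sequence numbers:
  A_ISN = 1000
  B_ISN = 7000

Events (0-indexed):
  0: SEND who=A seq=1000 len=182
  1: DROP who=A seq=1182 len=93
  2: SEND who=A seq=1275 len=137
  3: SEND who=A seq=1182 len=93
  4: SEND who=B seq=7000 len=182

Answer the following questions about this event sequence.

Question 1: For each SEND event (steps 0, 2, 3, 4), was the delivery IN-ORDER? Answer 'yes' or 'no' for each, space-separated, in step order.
Answer: yes no yes yes

Derivation:
Step 0: SEND seq=1000 -> in-order
Step 2: SEND seq=1275 -> out-of-order
Step 3: SEND seq=1182 -> in-order
Step 4: SEND seq=7000 -> in-order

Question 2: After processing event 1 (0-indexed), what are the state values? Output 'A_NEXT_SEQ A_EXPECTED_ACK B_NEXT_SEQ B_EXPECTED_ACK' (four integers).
After event 0: A_seq=1182 A_ack=7000 B_seq=7000 B_ack=1182
After event 1: A_seq=1275 A_ack=7000 B_seq=7000 B_ack=1182

1275 7000 7000 1182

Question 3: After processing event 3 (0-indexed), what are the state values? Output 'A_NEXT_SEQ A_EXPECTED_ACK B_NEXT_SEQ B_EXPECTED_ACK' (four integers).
After event 0: A_seq=1182 A_ack=7000 B_seq=7000 B_ack=1182
After event 1: A_seq=1275 A_ack=7000 B_seq=7000 B_ack=1182
After event 2: A_seq=1412 A_ack=7000 B_seq=7000 B_ack=1182
After event 3: A_seq=1412 A_ack=7000 B_seq=7000 B_ack=1412

1412 7000 7000 1412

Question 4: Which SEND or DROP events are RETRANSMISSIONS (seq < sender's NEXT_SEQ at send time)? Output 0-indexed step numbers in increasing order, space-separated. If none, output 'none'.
Answer: 3

Derivation:
Step 0: SEND seq=1000 -> fresh
Step 1: DROP seq=1182 -> fresh
Step 2: SEND seq=1275 -> fresh
Step 3: SEND seq=1182 -> retransmit
Step 4: SEND seq=7000 -> fresh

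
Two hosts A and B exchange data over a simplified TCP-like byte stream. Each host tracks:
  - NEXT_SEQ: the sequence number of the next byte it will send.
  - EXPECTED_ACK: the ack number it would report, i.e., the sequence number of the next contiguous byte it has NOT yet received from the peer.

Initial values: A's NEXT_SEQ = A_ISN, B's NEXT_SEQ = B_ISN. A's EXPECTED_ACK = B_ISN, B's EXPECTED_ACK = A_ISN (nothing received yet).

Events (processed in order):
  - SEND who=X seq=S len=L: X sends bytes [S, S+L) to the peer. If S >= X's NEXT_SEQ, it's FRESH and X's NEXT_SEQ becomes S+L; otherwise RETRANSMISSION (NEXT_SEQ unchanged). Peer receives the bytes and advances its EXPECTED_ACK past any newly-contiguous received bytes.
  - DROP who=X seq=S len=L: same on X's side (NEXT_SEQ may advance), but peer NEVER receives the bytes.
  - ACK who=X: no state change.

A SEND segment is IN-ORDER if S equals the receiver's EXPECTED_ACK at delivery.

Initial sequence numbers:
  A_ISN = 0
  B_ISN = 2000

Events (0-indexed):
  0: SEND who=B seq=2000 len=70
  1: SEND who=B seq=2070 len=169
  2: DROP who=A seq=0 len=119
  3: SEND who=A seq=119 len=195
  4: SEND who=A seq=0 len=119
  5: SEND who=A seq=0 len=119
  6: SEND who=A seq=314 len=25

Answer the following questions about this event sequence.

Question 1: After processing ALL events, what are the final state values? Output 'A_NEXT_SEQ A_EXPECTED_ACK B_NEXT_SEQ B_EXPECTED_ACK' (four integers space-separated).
Answer: 339 2239 2239 339

Derivation:
After event 0: A_seq=0 A_ack=2070 B_seq=2070 B_ack=0
After event 1: A_seq=0 A_ack=2239 B_seq=2239 B_ack=0
After event 2: A_seq=119 A_ack=2239 B_seq=2239 B_ack=0
After event 3: A_seq=314 A_ack=2239 B_seq=2239 B_ack=0
After event 4: A_seq=314 A_ack=2239 B_seq=2239 B_ack=314
After event 5: A_seq=314 A_ack=2239 B_seq=2239 B_ack=314
After event 6: A_seq=339 A_ack=2239 B_seq=2239 B_ack=339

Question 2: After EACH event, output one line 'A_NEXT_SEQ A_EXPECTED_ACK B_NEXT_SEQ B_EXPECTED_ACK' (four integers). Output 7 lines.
0 2070 2070 0
0 2239 2239 0
119 2239 2239 0
314 2239 2239 0
314 2239 2239 314
314 2239 2239 314
339 2239 2239 339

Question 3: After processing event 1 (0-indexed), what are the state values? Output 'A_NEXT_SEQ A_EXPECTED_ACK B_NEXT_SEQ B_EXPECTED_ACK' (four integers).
After event 0: A_seq=0 A_ack=2070 B_seq=2070 B_ack=0
After event 1: A_seq=0 A_ack=2239 B_seq=2239 B_ack=0

0 2239 2239 0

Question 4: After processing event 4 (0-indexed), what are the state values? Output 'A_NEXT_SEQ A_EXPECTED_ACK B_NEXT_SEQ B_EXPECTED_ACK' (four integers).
After event 0: A_seq=0 A_ack=2070 B_seq=2070 B_ack=0
After event 1: A_seq=0 A_ack=2239 B_seq=2239 B_ack=0
After event 2: A_seq=119 A_ack=2239 B_seq=2239 B_ack=0
After event 3: A_seq=314 A_ack=2239 B_seq=2239 B_ack=0
After event 4: A_seq=314 A_ack=2239 B_seq=2239 B_ack=314

314 2239 2239 314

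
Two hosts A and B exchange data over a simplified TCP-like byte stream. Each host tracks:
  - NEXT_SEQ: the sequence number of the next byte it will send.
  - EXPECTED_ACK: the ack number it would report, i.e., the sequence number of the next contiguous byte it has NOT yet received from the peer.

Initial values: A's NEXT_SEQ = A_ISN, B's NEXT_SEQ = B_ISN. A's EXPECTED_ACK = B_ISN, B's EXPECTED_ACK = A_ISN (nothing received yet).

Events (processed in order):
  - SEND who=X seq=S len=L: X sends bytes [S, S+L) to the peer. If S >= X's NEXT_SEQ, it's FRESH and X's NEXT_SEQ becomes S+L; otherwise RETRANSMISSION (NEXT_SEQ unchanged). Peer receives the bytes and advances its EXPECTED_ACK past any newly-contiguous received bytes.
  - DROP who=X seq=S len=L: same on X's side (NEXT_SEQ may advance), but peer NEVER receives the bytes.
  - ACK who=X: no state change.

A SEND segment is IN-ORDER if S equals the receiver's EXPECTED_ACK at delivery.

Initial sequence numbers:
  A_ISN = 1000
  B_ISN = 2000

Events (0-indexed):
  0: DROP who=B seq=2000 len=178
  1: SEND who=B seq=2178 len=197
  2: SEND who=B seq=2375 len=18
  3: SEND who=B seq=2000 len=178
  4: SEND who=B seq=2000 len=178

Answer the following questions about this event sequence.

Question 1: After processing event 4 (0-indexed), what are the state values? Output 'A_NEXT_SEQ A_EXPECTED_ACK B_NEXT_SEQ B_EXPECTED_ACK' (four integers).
After event 0: A_seq=1000 A_ack=2000 B_seq=2178 B_ack=1000
After event 1: A_seq=1000 A_ack=2000 B_seq=2375 B_ack=1000
After event 2: A_seq=1000 A_ack=2000 B_seq=2393 B_ack=1000
After event 3: A_seq=1000 A_ack=2393 B_seq=2393 B_ack=1000
After event 4: A_seq=1000 A_ack=2393 B_seq=2393 B_ack=1000

1000 2393 2393 1000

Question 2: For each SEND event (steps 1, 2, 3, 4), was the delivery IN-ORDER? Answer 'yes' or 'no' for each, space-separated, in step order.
Answer: no no yes no

Derivation:
Step 1: SEND seq=2178 -> out-of-order
Step 2: SEND seq=2375 -> out-of-order
Step 3: SEND seq=2000 -> in-order
Step 4: SEND seq=2000 -> out-of-order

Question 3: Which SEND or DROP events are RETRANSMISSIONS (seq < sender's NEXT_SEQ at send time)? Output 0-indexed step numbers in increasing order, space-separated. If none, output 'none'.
Answer: 3 4

Derivation:
Step 0: DROP seq=2000 -> fresh
Step 1: SEND seq=2178 -> fresh
Step 2: SEND seq=2375 -> fresh
Step 3: SEND seq=2000 -> retransmit
Step 4: SEND seq=2000 -> retransmit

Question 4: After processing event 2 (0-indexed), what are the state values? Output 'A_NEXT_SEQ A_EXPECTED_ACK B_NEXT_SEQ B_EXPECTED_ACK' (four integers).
After event 0: A_seq=1000 A_ack=2000 B_seq=2178 B_ack=1000
After event 1: A_seq=1000 A_ack=2000 B_seq=2375 B_ack=1000
After event 2: A_seq=1000 A_ack=2000 B_seq=2393 B_ack=1000

1000 2000 2393 1000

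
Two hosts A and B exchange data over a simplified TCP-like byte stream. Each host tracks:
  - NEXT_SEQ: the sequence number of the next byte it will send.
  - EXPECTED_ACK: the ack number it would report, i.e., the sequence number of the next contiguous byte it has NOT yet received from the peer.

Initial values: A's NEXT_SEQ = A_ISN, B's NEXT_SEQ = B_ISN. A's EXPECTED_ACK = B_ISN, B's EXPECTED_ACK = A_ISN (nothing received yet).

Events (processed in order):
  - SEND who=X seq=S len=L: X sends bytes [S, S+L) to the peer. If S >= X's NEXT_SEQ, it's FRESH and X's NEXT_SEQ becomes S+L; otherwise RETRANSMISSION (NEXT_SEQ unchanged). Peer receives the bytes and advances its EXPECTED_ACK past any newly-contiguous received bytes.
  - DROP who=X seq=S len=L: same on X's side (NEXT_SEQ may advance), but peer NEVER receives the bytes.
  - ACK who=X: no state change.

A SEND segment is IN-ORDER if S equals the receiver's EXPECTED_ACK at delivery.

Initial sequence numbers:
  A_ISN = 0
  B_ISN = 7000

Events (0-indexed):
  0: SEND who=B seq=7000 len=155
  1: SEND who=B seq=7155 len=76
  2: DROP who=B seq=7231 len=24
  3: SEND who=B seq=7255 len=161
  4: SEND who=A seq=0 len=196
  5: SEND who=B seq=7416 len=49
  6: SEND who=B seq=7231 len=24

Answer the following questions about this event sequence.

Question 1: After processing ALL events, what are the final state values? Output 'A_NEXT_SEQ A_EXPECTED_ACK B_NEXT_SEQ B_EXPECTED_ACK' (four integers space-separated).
Answer: 196 7465 7465 196

Derivation:
After event 0: A_seq=0 A_ack=7155 B_seq=7155 B_ack=0
After event 1: A_seq=0 A_ack=7231 B_seq=7231 B_ack=0
After event 2: A_seq=0 A_ack=7231 B_seq=7255 B_ack=0
After event 3: A_seq=0 A_ack=7231 B_seq=7416 B_ack=0
After event 4: A_seq=196 A_ack=7231 B_seq=7416 B_ack=196
After event 5: A_seq=196 A_ack=7231 B_seq=7465 B_ack=196
After event 6: A_seq=196 A_ack=7465 B_seq=7465 B_ack=196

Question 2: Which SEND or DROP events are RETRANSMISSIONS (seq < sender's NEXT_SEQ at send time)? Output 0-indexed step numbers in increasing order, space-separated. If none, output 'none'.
Answer: 6

Derivation:
Step 0: SEND seq=7000 -> fresh
Step 1: SEND seq=7155 -> fresh
Step 2: DROP seq=7231 -> fresh
Step 3: SEND seq=7255 -> fresh
Step 4: SEND seq=0 -> fresh
Step 5: SEND seq=7416 -> fresh
Step 6: SEND seq=7231 -> retransmit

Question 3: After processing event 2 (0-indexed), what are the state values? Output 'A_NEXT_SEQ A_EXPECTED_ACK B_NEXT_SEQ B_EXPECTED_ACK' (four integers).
After event 0: A_seq=0 A_ack=7155 B_seq=7155 B_ack=0
After event 1: A_seq=0 A_ack=7231 B_seq=7231 B_ack=0
After event 2: A_seq=0 A_ack=7231 B_seq=7255 B_ack=0

0 7231 7255 0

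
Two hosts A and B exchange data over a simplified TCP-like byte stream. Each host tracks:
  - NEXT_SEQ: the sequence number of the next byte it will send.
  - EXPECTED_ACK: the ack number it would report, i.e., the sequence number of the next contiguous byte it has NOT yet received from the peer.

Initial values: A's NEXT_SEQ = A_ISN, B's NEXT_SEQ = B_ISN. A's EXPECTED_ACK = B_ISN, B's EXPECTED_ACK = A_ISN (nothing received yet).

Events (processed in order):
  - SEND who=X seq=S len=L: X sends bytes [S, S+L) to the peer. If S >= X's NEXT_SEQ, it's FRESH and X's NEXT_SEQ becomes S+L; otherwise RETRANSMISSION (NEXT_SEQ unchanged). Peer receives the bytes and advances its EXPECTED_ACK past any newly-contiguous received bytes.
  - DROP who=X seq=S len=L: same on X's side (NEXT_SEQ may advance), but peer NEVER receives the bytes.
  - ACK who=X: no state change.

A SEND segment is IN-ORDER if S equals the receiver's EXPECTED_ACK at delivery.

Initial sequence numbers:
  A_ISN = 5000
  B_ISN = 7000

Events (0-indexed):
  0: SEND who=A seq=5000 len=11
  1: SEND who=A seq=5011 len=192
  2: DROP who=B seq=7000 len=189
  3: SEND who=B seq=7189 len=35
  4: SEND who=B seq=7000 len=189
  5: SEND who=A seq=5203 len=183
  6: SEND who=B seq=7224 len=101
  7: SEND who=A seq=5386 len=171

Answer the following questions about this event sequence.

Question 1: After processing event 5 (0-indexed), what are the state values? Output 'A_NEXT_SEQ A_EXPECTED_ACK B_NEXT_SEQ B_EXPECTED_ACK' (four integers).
After event 0: A_seq=5011 A_ack=7000 B_seq=7000 B_ack=5011
After event 1: A_seq=5203 A_ack=7000 B_seq=7000 B_ack=5203
After event 2: A_seq=5203 A_ack=7000 B_seq=7189 B_ack=5203
After event 3: A_seq=5203 A_ack=7000 B_seq=7224 B_ack=5203
After event 4: A_seq=5203 A_ack=7224 B_seq=7224 B_ack=5203
After event 5: A_seq=5386 A_ack=7224 B_seq=7224 B_ack=5386

5386 7224 7224 5386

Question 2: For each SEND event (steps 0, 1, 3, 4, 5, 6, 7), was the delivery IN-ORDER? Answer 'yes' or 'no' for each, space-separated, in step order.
Step 0: SEND seq=5000 -> in-order
Step 1: SEND seq=5011 -> in-order
Step 3: SEND seq=7189 -> out-of-order
Step 4: SEND seq=7000 -> in-order
Step 5: SEND seq=5203 -> in-order
Step 6: SEND seq=7224 -> in-order
Step 7: SEND seq=5386 -> in-order

Answer: yes yes no yes yes yes yes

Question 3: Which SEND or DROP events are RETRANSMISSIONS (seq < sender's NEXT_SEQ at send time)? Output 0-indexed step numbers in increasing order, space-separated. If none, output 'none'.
Step 0: SEND seq=5000 -> fresh
Step 1: SEND seq=5011 -> fresh
Step 2: DROP seq=7000 -> fresh
Step 3: SEND seq=7189 -> fresh
Step 4: SEND seq=7000 -> retransmit
Step 5: SEND seq=5203 -> fresh
Step 6: SEND seq=7224 -> fresh
Step 7: SEND seq=5386 -> fresh

Answer: 4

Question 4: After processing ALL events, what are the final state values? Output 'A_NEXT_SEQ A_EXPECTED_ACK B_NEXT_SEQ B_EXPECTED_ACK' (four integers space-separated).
After event 0: A_seq=5011 A_ack=7000 B_seq=7000 B_ack=5011
After event 1: A_seq=5203 A_ack=7000 B_seq=7000 B_ack=5203
After event 2: A_seq=5203 A_ack=7000 B_seq=7189 B_ack=5203
After event 3: A_seq=5203 A_ack=7000 B_seq=7224 B_ack=5203
After event 4: A_seq=5203 A_ack=7224 B_seq=7224 B_ack=5203
After event 5: A_seq=5386 A_ack=7224 B_seq=7224 B_ack=5386
After event 6: A_seq=5386 A_ack=7325 B_seq=7325 B_ack=5386
After event 7: A_seq=5557 A_ack=7325 B_seq=7325 B_ack=5557

Answer: 5557 7325 7325 5557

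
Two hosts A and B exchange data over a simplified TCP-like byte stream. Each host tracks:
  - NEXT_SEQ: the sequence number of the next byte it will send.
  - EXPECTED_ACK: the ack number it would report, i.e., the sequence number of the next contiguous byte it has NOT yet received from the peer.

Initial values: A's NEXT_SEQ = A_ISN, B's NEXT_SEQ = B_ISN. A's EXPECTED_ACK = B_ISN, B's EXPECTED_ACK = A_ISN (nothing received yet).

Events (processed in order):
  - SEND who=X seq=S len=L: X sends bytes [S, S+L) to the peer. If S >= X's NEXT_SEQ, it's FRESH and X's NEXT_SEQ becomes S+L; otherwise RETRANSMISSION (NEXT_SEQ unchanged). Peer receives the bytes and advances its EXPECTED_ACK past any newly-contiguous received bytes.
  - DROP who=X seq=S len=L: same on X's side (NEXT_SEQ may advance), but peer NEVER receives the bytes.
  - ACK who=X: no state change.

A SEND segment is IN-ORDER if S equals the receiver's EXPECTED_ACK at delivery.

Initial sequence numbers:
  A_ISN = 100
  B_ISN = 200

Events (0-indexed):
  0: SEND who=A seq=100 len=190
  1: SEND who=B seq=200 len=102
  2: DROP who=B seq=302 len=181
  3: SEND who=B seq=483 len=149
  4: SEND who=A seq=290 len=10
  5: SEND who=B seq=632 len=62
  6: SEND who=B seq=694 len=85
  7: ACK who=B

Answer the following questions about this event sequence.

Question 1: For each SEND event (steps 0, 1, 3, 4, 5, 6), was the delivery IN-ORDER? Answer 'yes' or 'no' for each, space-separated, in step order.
Answer: yes yes no yes no no

Derivation:
Step 0: SEND seq=100 -> in-order
Step 1: SEND seq=200 -> in-order
Step 3: SEND seq=483 -> out-of-order
Step 4: SEND seq=290 -> in-order
Step 5: SEND seq=632 -> out-of-order
Step 6: SEND seq=694 -> out-of-order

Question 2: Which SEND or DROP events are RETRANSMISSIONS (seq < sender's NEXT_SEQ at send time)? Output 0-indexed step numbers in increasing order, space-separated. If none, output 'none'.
Answer: none

Derivation:
Step 0: SEND seq=100 -> fresh
Step 1: SEND seq=200 -> fresh
Step 2: DROP seq=302 -> fresh
Step 3: SEND seq=483 -> fresh
Step 4: SEND seq=290 -> fresh
Step 5: SEND seq=632 -> fresh
Step 6: SEND seq=694 -> fresh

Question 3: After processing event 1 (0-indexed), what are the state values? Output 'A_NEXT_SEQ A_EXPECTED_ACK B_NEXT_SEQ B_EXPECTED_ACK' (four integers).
After event 0: A_seq=290 A_ack=200 B_seq=200 B_ack=290
After event 1: A_seq=290 A_ack=302 B_seq=302 B_ack=290

290 302 302 290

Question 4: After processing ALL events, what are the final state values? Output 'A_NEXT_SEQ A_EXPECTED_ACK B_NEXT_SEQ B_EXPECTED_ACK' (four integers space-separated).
After event 0: A_seq=290 A_ack=200 B_seq=200 B_ack=290
After event 1: A_seq=290 A_ack=302 B_seq=302 B_ack=290
After event 2: A_seq=290 A_ack=302 B_seq=483 B_ack=290
After event 3: A_seq=290 A_ack=302 B_seq=632 B_ack=290
After event 4: A_seq=300 A_ack=302 B_seq=632 B_ack=300
After event 5: A_seq=300 A_ack=302 B_seq=694 B_ack=300
After event 6: A_seq=300 A_ack=302 B_seq=779 B_ack=300
After event 7: A_seq=300 A_ack=302 B_seq=779 B_ack=300

Answer: 300 302 779 300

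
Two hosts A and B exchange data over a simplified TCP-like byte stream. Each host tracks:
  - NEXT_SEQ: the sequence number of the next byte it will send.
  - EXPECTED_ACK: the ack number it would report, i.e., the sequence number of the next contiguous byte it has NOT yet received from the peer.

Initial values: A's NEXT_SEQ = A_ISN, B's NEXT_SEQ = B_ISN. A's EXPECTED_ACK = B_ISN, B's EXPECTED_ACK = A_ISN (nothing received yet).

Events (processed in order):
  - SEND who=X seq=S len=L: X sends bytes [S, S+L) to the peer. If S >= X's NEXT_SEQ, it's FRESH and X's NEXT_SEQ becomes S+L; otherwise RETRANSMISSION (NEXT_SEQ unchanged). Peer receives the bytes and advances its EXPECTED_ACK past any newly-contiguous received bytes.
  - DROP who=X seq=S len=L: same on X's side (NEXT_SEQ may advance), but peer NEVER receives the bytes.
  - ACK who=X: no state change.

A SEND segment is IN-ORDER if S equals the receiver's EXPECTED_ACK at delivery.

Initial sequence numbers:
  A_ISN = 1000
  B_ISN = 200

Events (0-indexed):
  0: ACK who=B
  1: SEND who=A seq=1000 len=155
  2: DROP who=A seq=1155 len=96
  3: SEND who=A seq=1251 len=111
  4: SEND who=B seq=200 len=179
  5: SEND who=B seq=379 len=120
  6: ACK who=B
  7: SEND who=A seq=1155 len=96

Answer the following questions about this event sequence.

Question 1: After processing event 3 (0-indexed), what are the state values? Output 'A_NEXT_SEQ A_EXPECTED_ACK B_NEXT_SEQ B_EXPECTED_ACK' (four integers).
After event 0: A_seq=1000 A_ack=200 B_seq=200 B_ack=1000
After event 1: A_seq=1155 A_ack=200 B_seq=200 B_ack=1155
After event 2: A_seq=1251 A_ack=200 B_seq=200 B_ack=1155
After event 3: A_seq=1362 A_ack=200 B_seq=200 B_ack=1155

1362 200 200 1155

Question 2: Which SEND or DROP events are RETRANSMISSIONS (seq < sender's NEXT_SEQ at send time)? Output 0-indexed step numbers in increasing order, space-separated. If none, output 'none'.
Answer: 7

Derivation:
Step 1: SEND seq=1000 -> fresh
Step 2: DROP seq=1155 -> fresh
Step 3: SEND seq=1251 -> fresh
Step 4: SEND seq=200 -> fresh
Step 5: SEND seq=379 -> fresh
Step 7: SEND seq=1155 -> retransmit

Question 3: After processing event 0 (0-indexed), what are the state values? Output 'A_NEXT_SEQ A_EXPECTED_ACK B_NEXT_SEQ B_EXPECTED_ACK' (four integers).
After event 0: A_seq=1000 A_ack=200 B_seq=200 B_ack=1000

1000 200 200 1000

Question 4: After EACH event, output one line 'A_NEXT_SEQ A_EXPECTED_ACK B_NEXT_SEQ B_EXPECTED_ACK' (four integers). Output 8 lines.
1000 200 200 1000
1155 200 200 1155
1251 200 200 1155
1362 200 200 1155
1362 379 379 1155
1362 499 499 1155
1362 499 499 1155
1362 499 499 1362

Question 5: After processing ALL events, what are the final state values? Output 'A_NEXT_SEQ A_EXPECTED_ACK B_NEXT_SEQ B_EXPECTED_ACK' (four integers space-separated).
Answer: 1362 499 499 1362

Derivation:
After event 0: A_seq=1000 A_ack=200 B_seq=200 B_ack=1000
After event 1: A_seq=1155 A_ack=200 B_seq=200 B_ack=1155
After event 2: A_seq=1251 A_ack=200 B_seq=200 B_ack=1155
After event 3: A_seq=1362 A_ack=200 B_seq=200 B_ack=1155
After event 4: A_seq=1362 A_ack=379 B_seq=379 B_ack=1155
After event 5: A_seq=1362 A_ack=499 B_seq=499 B_ack=1155
After event 6: A_seq=1362 A_ack=499 B_seq=499 B_ack=1155
After event 7: A_seq=1362 A_ack=499 B_seq=499 B_ack=1362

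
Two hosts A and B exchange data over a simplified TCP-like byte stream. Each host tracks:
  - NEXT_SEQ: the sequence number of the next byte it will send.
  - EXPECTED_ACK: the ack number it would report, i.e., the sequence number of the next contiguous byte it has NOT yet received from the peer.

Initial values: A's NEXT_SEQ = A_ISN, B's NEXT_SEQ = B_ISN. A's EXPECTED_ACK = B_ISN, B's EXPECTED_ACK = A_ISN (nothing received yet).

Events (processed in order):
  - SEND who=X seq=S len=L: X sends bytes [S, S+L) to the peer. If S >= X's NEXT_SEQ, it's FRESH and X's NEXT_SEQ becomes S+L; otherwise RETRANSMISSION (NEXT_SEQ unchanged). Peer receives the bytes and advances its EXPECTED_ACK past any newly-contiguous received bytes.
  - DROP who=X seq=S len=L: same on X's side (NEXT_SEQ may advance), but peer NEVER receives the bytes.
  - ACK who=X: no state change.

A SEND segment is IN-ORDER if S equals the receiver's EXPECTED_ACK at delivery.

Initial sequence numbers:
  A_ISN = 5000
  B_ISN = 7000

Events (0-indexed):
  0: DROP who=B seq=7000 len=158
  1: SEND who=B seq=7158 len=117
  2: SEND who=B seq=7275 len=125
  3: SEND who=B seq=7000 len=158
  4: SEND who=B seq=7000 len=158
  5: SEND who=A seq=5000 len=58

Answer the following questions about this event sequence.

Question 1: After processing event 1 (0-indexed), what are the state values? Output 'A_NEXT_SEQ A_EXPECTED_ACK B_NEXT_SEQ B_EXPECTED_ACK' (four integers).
After event 0: A_seq=5000 A_ack=7000 B_seq=7158 B_ack=5000
After event 1: A_seq=5000 A_ack=7000 B_seq=7275 B_ack=5000

5000 7000 7275 5000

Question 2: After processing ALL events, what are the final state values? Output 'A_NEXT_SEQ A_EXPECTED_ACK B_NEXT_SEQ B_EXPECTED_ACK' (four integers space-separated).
Answer: 5058 7400 7400 5058

Derivation:
After event 0: A_seq=5000 A_ack=7000 B_seq=7158 B_ack=5000
After event 1: A_seq=5000 A_ack=7000 B_seq=7275 B_ack=5000
After event 2: A_seq=5000 A_ack=7000 B_seq=7400 B_ack=5000
After event 3: A_seq=5000 A_ack=7400 B_seq=7400 B_ack=5000
After event 4: A_seq=5000 A_ack=7400 B_seq=7400 B_ack=5000
After event 5: A_seq=5058 A_ack=7400 B_seq=7400 B_ack=5058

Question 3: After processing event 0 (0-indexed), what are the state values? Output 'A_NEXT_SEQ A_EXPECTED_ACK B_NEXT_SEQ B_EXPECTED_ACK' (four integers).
After event 0: A_seq=5000 A_ack=7000 B_seq=7158 B_ack=5000

5000 7000 7158 5000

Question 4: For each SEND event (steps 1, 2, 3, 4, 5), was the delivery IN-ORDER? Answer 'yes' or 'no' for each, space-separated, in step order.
Answer: no no yes no yes

Derivation:
Step 1: SEND seq=7158 -> out-of-order
Step 2: SEND seq=7275 -> out-of-order
Step 3: SEND seq=7000 -> in-order
Step 4: SEND seq=7000 -> out-of-order
Step 5: SEND seq=5000 -> in-order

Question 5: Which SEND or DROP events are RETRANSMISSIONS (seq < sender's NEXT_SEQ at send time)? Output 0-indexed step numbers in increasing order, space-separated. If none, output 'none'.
Answer: 3 4

Derivation:
Step 0: DROP seq=7000 -> fresh
Step 1: SEND seq=7158 -> fresh
Step 2: SEND seq=7275 -> fresh
Step 3: SEND seq=7000 -> retransmit
Step 4: SEND seq=7000 -> retransmit
Step 5: SEND seq=5000 -> fresh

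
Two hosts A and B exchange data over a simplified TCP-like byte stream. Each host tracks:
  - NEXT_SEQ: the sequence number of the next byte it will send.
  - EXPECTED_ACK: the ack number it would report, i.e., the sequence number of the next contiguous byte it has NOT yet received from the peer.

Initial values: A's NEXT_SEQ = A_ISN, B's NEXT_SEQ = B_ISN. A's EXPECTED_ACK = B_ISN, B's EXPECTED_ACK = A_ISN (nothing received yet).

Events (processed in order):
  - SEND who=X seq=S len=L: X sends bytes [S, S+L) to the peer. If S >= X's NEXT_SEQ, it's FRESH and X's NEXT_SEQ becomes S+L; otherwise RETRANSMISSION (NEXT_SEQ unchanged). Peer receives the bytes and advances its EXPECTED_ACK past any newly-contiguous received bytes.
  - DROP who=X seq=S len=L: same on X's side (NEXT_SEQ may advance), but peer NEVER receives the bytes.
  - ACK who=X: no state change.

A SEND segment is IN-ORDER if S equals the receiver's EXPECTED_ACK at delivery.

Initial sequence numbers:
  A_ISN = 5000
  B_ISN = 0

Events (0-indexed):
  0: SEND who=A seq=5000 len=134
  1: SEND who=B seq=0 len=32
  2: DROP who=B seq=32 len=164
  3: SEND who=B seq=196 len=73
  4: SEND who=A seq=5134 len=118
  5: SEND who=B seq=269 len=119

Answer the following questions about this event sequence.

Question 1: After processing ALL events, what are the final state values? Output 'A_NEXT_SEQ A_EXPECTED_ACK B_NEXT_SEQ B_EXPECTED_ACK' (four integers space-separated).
After event 0: A_seq=5134 A_ack=0 B_seq=0 B_ack=5134
After event 1: A_seq=5134 A_ack=32 B_seq=32 B_ack=5134
After event 2: A_seq=5134 A_ack=32 B_seq=196 B_ack=5134
After event 3: A_seq=5134 A_ack=32 B_seq=269 B_ack=5134
After event 4: A_seq=5252 A_ack=32 B_seq=269 B_ack=5252
After event 5: A_seq=5252 A_ack=32 B_seq=388 B_ack=5252

Answer: 5252 32 388 5252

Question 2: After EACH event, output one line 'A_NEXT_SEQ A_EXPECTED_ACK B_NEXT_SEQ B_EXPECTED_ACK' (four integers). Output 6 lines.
5134 0 0 5134
5134 32 32 5134
5134 32 196 5134
5134 32 269 5134
5252 32 269 5252
5252 32 388 5252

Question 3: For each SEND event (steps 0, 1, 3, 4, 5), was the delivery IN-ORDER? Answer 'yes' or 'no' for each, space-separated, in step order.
Step 0: SEND seq=5000 -> in-order
Step 1: SEND seq=0 -> in-order
Step 3: SEND seq=196 -> out-of-order
Step 4: SEND seq=5134 -> in-order
Step 5: SEND seq=269 -> out-of-order

Answer: yes yes no yes no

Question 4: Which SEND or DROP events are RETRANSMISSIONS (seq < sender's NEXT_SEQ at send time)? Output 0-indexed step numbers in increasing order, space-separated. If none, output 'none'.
Answer: none

Derivation:
Step 0: SEND seq=5000 -> fresh
Step 1: SEND seq=0 -> fresh
Step 2: DROP seq=32 -> fresh
Step 3: SEND seq=196 -> fresh
Step 4: SEND seq=5134 -> fresh
Step 5: SEND seq=269 -> fresh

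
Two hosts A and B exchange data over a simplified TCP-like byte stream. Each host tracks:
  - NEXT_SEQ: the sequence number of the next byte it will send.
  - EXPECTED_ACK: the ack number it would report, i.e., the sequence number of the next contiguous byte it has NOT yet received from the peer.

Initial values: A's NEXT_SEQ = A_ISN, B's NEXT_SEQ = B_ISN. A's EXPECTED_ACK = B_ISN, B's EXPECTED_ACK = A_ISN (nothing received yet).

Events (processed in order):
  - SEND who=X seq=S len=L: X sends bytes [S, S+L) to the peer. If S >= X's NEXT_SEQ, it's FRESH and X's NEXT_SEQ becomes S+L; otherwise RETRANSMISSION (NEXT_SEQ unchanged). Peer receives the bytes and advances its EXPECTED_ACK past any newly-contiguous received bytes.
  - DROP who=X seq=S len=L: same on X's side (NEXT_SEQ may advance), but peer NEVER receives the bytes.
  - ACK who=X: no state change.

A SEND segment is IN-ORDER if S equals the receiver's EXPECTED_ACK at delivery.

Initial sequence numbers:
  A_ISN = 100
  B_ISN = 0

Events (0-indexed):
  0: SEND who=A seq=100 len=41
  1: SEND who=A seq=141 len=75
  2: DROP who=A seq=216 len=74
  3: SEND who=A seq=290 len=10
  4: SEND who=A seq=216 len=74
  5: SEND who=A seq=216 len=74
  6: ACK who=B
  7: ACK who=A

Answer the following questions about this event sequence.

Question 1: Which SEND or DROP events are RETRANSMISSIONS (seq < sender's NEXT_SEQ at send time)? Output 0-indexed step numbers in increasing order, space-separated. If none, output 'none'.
Step 0: SEND seq=100 -> fresh
Step 1: SEND seq=141 -> fresh
Step 2: DROP seq=216 -> fresh
Step 3: SEND seq=290 -> fresh
Step 4: SEND seq=216 -> retransmit
Step 5: SEND seq=216 -> retransmit

Answer: 4 5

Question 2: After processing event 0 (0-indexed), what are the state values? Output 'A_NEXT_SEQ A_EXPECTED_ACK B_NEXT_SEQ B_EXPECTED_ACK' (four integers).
After event 0: A_seq=141 A_ack=0 B_seq=0 B_ack=141

141 0 0 141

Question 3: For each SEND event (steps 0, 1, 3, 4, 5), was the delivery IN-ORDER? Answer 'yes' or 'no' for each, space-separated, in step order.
Answer: yes yes no yes no

Derivation:
Step 0: SEND seq=100 -> in-order
Step 1: SEND seq=141 -> in-order
Step 3: SEND seq=290 -> out-of-order
Step 4: SEND seq=216 -> in-order
Step 5: SEND seq=216 -> out-of-order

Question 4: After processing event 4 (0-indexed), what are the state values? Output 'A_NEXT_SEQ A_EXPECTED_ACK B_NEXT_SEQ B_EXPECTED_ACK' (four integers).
After event 0: A_seq=141 A_ack=0 B_seq=0 B_ack=141
After event 1: A_seq=216 A_ack=0 B_seq=0 B_ack=216
After event 2: A_seq=290 A_ack=0 B_seq=0 B_ack=216
After event 3: A_seq=300 A_ack=0 B_seq=0 B_ack=216
After event 4: A_seq=300 A_ack=0 B_seq=0 B_ack=300

300 0 0 300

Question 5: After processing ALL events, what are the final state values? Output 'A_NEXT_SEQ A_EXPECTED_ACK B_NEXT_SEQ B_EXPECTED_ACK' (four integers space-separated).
After event 0: A_seq=141 A_ack=0 B_seq=0 B_ack=141
After event 1: A_seq=216 A_ack=0 B_seq=0 B_ack=216
After event 2: A_seq=290 A_ack=0 B_seq=0 B_ack=216
After event 3: A_seq=300 A_ack=0 B_seq=0 B_ack=216
After event 4: A_seq=300 A_ack=0 B_seq=0 B_ack=300
After event 5: A_seq=300 A_ack=0 B_seq=0 B_ack=300
After event 6: A_seq=300 A_ack=0 B_seq=0 B_ack=300
After event 7: A_seq=300 A_ack=0 B_seq=0 B_ack=300

Answer: 300 0 0 300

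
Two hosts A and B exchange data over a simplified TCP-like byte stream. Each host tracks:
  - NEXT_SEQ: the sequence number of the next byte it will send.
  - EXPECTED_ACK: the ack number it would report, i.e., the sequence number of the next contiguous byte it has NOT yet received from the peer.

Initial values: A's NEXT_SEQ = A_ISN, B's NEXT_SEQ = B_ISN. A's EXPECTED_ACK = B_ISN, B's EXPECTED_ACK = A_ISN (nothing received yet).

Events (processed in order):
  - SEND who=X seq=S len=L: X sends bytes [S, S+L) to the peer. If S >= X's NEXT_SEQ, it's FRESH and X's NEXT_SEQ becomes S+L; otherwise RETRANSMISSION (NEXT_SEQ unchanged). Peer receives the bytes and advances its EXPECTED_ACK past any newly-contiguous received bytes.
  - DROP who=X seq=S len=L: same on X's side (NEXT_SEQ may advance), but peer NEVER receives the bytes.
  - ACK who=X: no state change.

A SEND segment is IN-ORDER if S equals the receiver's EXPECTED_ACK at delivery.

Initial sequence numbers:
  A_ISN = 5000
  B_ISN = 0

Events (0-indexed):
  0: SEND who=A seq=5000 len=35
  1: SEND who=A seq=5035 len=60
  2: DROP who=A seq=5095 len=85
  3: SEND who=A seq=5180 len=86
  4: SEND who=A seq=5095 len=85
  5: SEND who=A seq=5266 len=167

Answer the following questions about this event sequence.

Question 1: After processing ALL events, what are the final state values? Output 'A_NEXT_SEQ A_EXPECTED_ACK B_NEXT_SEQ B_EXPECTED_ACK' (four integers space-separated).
Answer: 5433 0 0 5433

Derivation:
After event 0: A_seq=5035 A_ack=0 B_seq=0 B_ack=5035
After event 1: A_seq=5095 A_ack=0 B_seq=0 B_ack=5095
After event 2: A_seq=5180 A_ack=0 B_seq=0 B_ack=5095
After event 3: A_seq=5266 A_ack=0 B_seq=0 B_ack=5095
After event 4: A_seq=5266 A_ack=0 B_seq=0 B_ack=5266
After event 5: A_seq=5433 A_ack=0 B_seq=0 B_ack=5433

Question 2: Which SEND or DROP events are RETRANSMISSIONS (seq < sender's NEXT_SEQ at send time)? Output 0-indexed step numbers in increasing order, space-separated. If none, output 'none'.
Step 0: SEND seq=5000 -> fresh
Step 1: SEND seq=5035 -> fresh
Step 2: DROP seq=5095 -> fresh
Step 3: SEND seq=5180 -> fresh
Step 4: SEND seq=5095 -> retransmit
Step 5: SEND seq=5266 -> fresh

Answer: 4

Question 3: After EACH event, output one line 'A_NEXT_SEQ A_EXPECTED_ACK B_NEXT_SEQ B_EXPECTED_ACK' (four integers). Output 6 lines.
5035 0 0 5035
5095 0 0 5095
5180 0 0 5095
5266 0 0 5095
5266 0 0 5266
5433 0 0 5433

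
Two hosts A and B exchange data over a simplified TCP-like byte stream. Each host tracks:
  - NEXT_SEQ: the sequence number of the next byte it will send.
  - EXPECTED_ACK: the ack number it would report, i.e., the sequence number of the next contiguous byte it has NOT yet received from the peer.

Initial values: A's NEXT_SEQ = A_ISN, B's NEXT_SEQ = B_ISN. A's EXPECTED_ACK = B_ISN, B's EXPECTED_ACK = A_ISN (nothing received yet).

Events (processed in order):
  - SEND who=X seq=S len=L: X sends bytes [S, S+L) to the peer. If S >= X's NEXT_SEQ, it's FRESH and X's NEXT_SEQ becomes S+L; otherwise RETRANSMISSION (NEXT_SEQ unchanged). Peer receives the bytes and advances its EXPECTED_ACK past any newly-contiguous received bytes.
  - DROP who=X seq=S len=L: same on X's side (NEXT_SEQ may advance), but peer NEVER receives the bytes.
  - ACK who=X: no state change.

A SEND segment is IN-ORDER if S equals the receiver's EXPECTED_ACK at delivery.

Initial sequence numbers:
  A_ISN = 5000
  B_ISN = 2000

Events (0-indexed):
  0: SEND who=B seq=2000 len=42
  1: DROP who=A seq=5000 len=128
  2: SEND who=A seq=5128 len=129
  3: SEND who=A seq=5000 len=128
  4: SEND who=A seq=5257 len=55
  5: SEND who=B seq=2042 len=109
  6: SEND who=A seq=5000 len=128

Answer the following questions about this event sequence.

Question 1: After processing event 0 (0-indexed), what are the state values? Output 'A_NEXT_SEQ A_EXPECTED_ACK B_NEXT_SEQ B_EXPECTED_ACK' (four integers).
After event 0: A_seq=5000 A_ack=2042 B_seq=2042 B_ack=5000

5000 2042 2042 5000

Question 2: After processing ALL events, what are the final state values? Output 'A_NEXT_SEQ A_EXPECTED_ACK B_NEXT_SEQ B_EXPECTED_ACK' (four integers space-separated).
After event 0: A_seq=5000 A_ack=2042 B_seq=2042 B_ack=5000
After event 1: A_seq=5128 A_ack=2042 B_seq=2042 B_ack=5000
After event 2: A_seq=5257 A_ack=2042 B_seq=2042 B_ack=5000
After event 3: A_seq=5257 A_ack=2042 B_seq=2042 B_ack=5257
After event 4: A_seq=5312 A_ack=2042 B_seq=2042 B_ack=5312
After event 5: A_seq=5312 A_ack=2151 B_seq=2151 B_ack=5312
After event 6: A_seq=5312 A_ack=2151 B_seq=2151 B_ack=5312

Answer: 5312 2151 2151 5312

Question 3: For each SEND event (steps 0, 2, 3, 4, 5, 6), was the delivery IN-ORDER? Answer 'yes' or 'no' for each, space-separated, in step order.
Answer: yes no yes yes yes no

Derivation:
Step 0: SEND seq=2000 -> in-order
Step 2: SEND seq=5128 -> out-of-order
Step 3: SEND seq=5000 -> in-order
Step 4: SEND seq=5257 -> in-order
Step 5: SEND seq=2042 -> in-order
Step 6: SEND seq=5000 -> out-of-order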